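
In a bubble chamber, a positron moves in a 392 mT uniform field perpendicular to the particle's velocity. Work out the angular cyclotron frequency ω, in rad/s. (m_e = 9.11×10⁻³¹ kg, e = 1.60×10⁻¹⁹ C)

ω = qB/m = (1×1.60×10^-19)(0.392) / (9.11×10^-31) = 6.88×10^10 rad/s.

ω ≈ 6.88×10^10 rad/s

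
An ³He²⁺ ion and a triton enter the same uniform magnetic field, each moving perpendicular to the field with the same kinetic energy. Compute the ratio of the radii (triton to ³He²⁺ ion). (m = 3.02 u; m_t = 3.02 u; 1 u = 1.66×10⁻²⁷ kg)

r = √(2mK)/(qB) ⇒ at equal K, r ∝ √m/q.
r_{triton}/r_{³He²⁺ ion} = 2.00.

ratio ≈ 2.00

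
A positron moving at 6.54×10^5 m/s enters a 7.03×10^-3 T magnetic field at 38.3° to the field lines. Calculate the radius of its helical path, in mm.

Only the perpendicular component v⊥ = v sin38.3° = 4.05×10^5 m/s is bent by the field.
r = m v⊥ /(qB) = (9.11×10^-31)(4.05×10^5) / [(1×1.60×10^-19)(7.03×10^-3)] = 3.28×10^-4 m.

r ≈ 0.328 mm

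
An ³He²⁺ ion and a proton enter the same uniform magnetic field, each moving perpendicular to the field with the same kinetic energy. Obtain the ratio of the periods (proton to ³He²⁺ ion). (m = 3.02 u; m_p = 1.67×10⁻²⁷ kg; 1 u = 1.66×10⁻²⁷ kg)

ratio ≈ 0.666

T = 2πm/(qB) is independent of speed, so T₂/T₁ = (m₂/q₂)/(m₁/q₁).
T_{proton}/T_{³He²⁺ ion} = (1.67×10^-27/1e) / (5.01×10^-27/2e) = 0.666.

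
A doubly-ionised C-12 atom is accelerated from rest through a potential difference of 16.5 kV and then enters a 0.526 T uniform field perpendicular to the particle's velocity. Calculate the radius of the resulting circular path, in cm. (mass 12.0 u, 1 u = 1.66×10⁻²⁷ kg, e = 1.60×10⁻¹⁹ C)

r ≈ 8.62 cm

The kinetic energy gained is K = qV = (2×1.60×10^-19)(1.65×10^4) = 5.28×10^-15 J.
v = √(2K/m) = 7.28×10^5 m/s.
r = mv/(qB) = (1.99×10^-26)(7.28×10^5) / [(2×1.60×10^-19)(0.526)] = 0.0862 m.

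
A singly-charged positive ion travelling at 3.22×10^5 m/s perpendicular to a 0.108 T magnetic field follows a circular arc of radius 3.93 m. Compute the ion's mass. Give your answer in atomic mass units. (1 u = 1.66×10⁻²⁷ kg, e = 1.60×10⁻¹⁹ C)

qvB = mv²/r ⇒ m = qBr/v.
m = (1×1.60×10^-19)(0.108)(3.93) / (3.22×10^5) = 2.11×10^-25 kg = 127 u.

m ≈ 127 u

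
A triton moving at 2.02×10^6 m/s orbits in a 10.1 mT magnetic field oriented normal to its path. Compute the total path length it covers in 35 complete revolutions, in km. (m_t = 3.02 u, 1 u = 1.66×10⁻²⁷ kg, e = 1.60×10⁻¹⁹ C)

L ≈ 1.38 km

r = mv/(qB) = 6.27 m, so one revolution covers 2πr = 39.4 m.
In 35 revolutions: L = 35·2πr = 1380 m.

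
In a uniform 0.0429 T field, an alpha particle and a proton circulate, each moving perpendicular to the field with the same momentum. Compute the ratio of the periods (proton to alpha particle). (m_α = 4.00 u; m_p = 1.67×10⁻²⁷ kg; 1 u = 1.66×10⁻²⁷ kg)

T = 2πm/(qB) is independent of speed, so T₂/T₁ = (m₂/q₂)/(m₁/q₁).
T_{proton}/T_{alpha particle} = (1.67×10^-27/1e) / (6.64×10^-27/2e) = 0.503.

ratio ≈ 0.503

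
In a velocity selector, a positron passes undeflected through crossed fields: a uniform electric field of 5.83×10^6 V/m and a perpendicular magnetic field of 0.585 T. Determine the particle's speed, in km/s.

v ≈ 9970 km/s

For zero net force, qE = qvB, so v = E/B.
v = (5.83×10^6) / (0.585) = 9.97×10^6 m/s.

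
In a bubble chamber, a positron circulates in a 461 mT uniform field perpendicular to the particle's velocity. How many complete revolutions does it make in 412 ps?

T = 2πm/(qB) = 2π(9.11×10^-31) / [(1×1.60×10^-19)(0.461)] = 7.7603×10^-11 s.
N = t/T = 4.12×10^-10 / 7.7603×10^-11 ≈ 5.31, so 5 complete revolutions.

N = 5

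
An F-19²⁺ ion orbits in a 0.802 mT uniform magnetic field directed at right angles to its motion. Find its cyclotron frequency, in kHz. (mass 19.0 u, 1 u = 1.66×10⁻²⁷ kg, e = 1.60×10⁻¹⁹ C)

f ≈ 1.30 kHz

f = qB/(2πm) = (2×1.60×10^-19)(8.02×10^-4) / [2π(3.15×10^-26)] = 1300 Hz.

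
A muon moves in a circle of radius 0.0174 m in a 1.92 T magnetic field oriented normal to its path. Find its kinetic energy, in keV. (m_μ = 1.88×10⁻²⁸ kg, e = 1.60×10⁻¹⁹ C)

v = qBr/m = (1×1.60×10^-19)(1.92)(0.0174) / (1.88×10^-28) = 2.84×10^7 m/s.
K = ½mv² = 0.5·(1.88×10^-28)·(2.84×10^7)² = 7.60×10^-14 J = 475 keV.

K ≈ 475 keV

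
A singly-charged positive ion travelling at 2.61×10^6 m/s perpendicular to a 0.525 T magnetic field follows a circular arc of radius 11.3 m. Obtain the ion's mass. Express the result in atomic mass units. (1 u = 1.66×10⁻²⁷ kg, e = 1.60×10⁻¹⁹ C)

qvB = mv²/r ⇒ m = qBr/v.
m = (1×1.60×10^-19)(0.525)(11.3) / (2.61×10^6) = 3.64×10^-25 kg = 219 u.

m ≈ 219 u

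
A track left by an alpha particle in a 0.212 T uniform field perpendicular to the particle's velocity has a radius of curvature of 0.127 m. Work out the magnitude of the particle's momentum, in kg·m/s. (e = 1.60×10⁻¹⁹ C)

Since qvB = mv²/r, the momentum p = mv = qBr.
p = (2×1.60×10^-19)(0.212)(0.127) = 8.62×10^-21 kg·m/s.

p ≈ 8.62×10^-21 kg·m/s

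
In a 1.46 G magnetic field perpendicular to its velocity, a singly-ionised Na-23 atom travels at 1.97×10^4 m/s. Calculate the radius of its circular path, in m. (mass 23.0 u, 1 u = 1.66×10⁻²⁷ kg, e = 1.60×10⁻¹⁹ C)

The magnetic force provides the centripetal force: qvB = mv²/r, so r = mv/(qB).
r = (3.82×10^-26 kg)(1.97×10^4 m/s) / [(1×1.60×10^-19 C)(1.46×10^-4 T)] = 32.2 m.

r ≈ 32.2 m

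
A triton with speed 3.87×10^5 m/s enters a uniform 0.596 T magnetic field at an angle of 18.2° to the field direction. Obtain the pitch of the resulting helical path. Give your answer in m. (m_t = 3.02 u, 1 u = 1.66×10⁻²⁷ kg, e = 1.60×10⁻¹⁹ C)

pitch ≈ 0.121 m

The velocity component along B is v∥ = v cos18.2° = 3.68×10^5 m/s.
The cyclotron period T = 2πm/(qB) = 3.30×10^-7 s is set by m, q, B alone.
Pitch = v∥·T = (3.68×10^5)(3.30×10^-7) = 0.121 m.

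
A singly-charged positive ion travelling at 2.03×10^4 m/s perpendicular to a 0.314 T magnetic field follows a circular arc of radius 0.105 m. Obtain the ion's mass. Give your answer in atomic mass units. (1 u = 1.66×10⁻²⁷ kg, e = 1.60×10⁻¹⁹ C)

m ≈ 157 u

qvB = mv²/r ⇒ m = qBr/v.
m = (1×1.60×10^-19)(0.314)(0.105) / (2.03×10^4) = 2.60×10^-25 kg = 157 u.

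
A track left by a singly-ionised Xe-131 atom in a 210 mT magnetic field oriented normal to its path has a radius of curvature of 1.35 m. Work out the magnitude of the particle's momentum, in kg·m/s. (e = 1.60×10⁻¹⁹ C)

p ≈ 4.54×10^-20 kg·m/s

Since qvB = mv²/r, the momentum p = mv = qBr.
p = (1×1.60×10^-19)(0.210)(1.35) = 4.54×10^-20 kg·m/s.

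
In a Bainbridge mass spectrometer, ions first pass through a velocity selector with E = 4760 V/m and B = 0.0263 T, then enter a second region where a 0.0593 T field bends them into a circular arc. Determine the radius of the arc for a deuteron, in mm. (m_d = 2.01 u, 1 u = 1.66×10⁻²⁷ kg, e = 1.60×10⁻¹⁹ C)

The selector passes v = E/B = 4760/0.0263 = 1.81×10^5 m/s.
In the deflection region, r = mv/(qB₂) = (3.34×10^-27)(1.81×10^5) / [(1×1.60×10^-19)(0.0593)] = 0.0636 m.

r ≈ 63.6 mm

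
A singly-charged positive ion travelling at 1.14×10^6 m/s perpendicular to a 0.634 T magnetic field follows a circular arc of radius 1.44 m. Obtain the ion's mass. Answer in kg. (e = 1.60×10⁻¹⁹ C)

m ≈ 1.28×10^-25 kg

qvB = mv²/r ⇒ m = qBr/v.
m = (1×1.60×10^-19)(0.634)(1.44) / (1.14×10^6) = 1.28×10^-25 kg.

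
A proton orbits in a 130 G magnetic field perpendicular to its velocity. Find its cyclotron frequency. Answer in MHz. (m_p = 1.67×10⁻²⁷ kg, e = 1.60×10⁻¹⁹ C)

f = qB/(2πm) = (1×1.60×10^-19)(0.0130) / [2π(1.67×10^-27)] = 1.98×10^5 Hz.

f ≈ 0.198 MHz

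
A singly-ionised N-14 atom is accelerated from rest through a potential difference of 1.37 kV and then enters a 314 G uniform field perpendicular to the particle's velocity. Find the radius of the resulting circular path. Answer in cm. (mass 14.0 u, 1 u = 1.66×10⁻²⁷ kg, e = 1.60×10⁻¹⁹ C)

r ≈ 63.5 cm

The kinetic energy gained is K = qV = (1×1.60×10^-19)(1370) = 2.19×10^-16 J.
v = √(2K/m) = 1.37×10^5 m/s.
r = mv/(qB) = (2.32×10^-26)(1.37×10^5) / [(1×1.60×10^-19)(0.0314)] = 0.635 m.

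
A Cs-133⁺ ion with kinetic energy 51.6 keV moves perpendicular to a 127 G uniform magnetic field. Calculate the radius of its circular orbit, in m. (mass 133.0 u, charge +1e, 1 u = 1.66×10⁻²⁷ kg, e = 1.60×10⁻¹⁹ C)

Convert the energy: K = 51.6 keV = 8.26×10^-15 J.
v = √(2K/m) = √(2·8.26×10^-15/2.21×10^-25) = 2.73×10^5 m/s.
r = mv/(qB) = (2.21×10^-25)(2.73×10^5) / [(1×1.60×10^-19)(0.0127)] = 29.7 m.

r ≈ 29.7 m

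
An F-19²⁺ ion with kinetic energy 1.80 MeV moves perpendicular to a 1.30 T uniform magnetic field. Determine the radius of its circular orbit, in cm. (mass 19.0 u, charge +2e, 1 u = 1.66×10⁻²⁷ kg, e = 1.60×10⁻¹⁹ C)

Convert the energy: K = 1.80 MeV = 2.88×10^-13 J.
v = √(2K/m) = √(2·2.88×10^-13/3.15×10^-26) = 4.27×10^6 m/s.
r = mv/(qB) = (3.15×10^-26)(4.27×10^6) / [(2×1.60×10^-19)(1.30)] = 0.324 m.

r ≈ 32.4 cm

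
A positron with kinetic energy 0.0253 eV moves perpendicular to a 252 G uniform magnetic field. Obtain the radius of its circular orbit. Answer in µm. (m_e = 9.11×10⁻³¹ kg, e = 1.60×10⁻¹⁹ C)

r ≈ 21.3 µm

Convert the energy: K = 0.0253 eV = 4.05×10^-21 J.
v = √(2K/m) = √(2·4.05×10^-21/9.11×10^-31) = 9.43×10^4 m/s.
r = mv/(qB) = (9.11×10^-31)(9.43×10^4) / [(1×1.60×10^-19)(0.0252)] = 2.13×10^-5 m.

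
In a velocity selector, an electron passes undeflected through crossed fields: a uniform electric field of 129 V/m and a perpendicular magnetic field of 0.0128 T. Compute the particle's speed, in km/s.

For zero net force, qE = qvB, so v = E/B.
v = (129) / (0.0128) = 1.01×10^4 m/s.

v ≈ 10.1 km/s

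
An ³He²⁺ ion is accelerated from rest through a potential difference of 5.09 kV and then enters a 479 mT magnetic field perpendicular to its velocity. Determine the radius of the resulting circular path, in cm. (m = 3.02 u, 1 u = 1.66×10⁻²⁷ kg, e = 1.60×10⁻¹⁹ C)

The kinetic energy gained is K = qV = (2×1.60×10^-19)(5090) = 1.63×10^-15 J.
v = √(2K/m) = 8.06×10^5 m/s.
r = mv/(qB) = (5.01×10^-27)(8.06×10^5) / [(2×1.60×10^-19)(0.479)] = 0.0264 m.

r ≈ 2.64 cm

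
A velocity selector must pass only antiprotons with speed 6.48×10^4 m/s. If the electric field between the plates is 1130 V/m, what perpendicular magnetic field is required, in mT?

B ≈ 17.4 mT

qE = qvB ⇒ B = E/v = (1130) / (6.48×10^4) = 0.0174 T.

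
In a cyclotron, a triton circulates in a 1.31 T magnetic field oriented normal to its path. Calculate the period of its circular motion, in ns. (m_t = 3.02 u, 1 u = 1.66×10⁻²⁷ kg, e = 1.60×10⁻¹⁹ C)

The cyclotron period is independent of speed: T = 2πm/(qB).
T = 2π(5.01×10^-27) / [(1×1.60×10^-19)(1.31)] = 1.50×10^-7 s.

T ≈ 150 ns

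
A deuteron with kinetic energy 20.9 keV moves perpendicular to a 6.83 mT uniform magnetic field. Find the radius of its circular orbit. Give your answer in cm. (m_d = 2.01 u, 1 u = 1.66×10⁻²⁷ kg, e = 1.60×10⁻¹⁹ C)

Convert the energy: K = 20.9 keV = 3.34×10^-15 J.
v = √(2K/m) = √(2·3.34×10^-15/3.34×10^-27) = 1.42×10^6 m/s.
r = mv/(qB) = (3.34×10^-27)(1.42×10^6) / [(1×1.60×10^-19)(6.83×10^-3)] = 4.32 m.

r ≈ 432 cm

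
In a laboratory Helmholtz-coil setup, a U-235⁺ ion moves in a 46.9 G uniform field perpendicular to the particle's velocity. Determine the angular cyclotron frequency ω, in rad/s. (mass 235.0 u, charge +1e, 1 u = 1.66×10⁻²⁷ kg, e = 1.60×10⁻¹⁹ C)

ω = qB/m = (1×1.60×10^-19)(4.69×10^-3) / (3.90×10^-25) = 1920 rad/s.

ω ≈ 1920 rad/s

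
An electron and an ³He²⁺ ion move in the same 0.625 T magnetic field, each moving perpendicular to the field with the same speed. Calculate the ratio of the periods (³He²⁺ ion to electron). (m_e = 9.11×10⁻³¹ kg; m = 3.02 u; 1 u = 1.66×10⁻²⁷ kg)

ratio ≈ 2750

T = 2πm/(qB) is independent of speed, so T₂/T₁ = (m₂/q₂)/(m₁/q₁).
T_{³He²⁺ ion}/T_{electron} = (5.01×10^-27/2e) / (9.11×10^-31/1e) = 2750.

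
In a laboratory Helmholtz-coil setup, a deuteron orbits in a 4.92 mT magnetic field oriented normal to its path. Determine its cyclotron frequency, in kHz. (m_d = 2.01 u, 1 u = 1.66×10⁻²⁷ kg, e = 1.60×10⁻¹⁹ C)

f = qB/(2πm) = (1×1.60×10^-19)(4.92×10^-3) / [2π(3.34×10^-27)] = 3.75×10^4 Hz.

f ≈ 37.5 kHz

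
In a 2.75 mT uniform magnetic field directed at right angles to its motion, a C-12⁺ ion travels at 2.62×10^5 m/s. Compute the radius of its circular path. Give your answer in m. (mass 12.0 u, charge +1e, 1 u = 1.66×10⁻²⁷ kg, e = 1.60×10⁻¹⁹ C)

r ≈ 11.9 m

The magnetic force provides the centripetal force: qvB = mv²/r, so r = mv/(qB).
r = (1.99×10^-26 kg)(2.62×10^5 m/s) / [(1×1.60×10^-19 C)(2.75×10^-3 T)] = 11.9 m.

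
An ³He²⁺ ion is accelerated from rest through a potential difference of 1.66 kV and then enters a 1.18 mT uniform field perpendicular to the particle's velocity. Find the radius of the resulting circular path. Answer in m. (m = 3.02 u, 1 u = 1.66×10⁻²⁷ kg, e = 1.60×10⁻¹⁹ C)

r ≈ 6.11 m

The kinetic energy gained is K = qV = (2×1.60×10^-19)(1660) = 5.31×10^-16 J.
v = √(2K/m) = 4.60×10^5 m/s.
r = mv/(qB) = (5.01×10^-27)(4.60×10^5) / [(2×1.60×10^-19)(1.18×10^-3)] = 6.11 m.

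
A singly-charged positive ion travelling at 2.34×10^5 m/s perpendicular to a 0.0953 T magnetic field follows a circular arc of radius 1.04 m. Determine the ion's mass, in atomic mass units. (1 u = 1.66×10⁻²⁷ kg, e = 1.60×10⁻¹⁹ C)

qvB = mv²/r ⇒ m = qBr/v.
m = (1×1.60×10^-19)(0.0953)(1.04) / (2.34×10^5) = 6.78×10^-26 kg = 40.8 u.

m ≈ 40.8 u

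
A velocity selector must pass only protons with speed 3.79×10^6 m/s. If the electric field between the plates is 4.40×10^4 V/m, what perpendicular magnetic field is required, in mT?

B ≈ 11.6 mT

qE = qvB ⇒ B = E/v = (4.40×10^4) / (3.79×10^6) = 0.0116 T.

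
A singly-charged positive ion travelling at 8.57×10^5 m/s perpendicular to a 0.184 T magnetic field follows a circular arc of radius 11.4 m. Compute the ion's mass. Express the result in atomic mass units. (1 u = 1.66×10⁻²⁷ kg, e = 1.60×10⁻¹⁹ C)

m ≈ 236 u

qvB = mv²/r ⇒ m = qBr/v.
m = (1×1.60×10^-19)(0.184)(11.4) / (8.57×10^5) = 3.92×10^-25 kg = 236 u.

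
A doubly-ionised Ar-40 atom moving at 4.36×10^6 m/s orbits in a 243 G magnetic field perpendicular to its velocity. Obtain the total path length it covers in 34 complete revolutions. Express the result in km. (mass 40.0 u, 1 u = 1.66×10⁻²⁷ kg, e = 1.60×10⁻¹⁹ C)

L ≈ 7.95 km

r = mv/(qB) = 37.2 m, so one revolution covers 2πr = 234 m.
In 34 revolutions: L = 34·2πr = 7950 m.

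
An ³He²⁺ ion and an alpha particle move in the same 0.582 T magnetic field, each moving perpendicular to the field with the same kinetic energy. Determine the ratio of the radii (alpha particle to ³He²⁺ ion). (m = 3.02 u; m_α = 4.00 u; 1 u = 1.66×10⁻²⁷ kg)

r = √(2mK)/(qB) ⇒ at equal K, r ∝ √m/q.
r_{alpha particle}/r_{³He²⁺ ion} = 1.15.

ratio ≈ 1.15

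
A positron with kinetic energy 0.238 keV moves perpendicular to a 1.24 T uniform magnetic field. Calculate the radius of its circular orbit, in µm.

Convert the energy: K = 0.238 keV = 3.81×10^-17 J.
v = √(2K/m) = √(2·3.81×10^-17/9.11×10^-31) = 9.14×10^6 m/s.
r = mv/(qB) = (9.11×10^-31)(9.14×10^6) / [(1×1.60×10^-19)(1.24)] = 4.20×10^-5 m.

r ≈ 42.0 µm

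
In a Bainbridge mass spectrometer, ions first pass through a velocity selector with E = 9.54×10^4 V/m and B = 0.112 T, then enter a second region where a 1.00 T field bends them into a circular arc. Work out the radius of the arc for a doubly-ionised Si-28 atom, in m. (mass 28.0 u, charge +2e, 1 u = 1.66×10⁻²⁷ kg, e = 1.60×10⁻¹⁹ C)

r ≈ 0.124 m

The selector passes v = E/B = 9.54×10^4/0.112 = 8.52×10^5 m/s.
In the deflection region, r = mv/(qB₂) = (4.65×10^-26)(8.52×10^5) / [(2×1.60×10^-19)(1.00)] = 0.124 m.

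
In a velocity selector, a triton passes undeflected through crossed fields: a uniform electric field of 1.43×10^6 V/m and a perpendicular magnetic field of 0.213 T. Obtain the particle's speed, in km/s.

For zero net force, qE = qvB, so v = E/B.
v = (1.43×10^6) / (0.213) = 6.71×10^6 m/s.

v ≈ 6710 km/s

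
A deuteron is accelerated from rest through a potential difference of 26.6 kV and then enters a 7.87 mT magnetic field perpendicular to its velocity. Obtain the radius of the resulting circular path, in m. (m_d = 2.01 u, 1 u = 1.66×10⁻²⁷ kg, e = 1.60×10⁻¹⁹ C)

The kinetic energy gained is K = qV = (1×1.60×10^-19)(2.66×10^4) = 4.26×10^-15 J.
v = √(2K/m) = 1.60×10^6 m/s.
r = mv/(qB) = (3.34×10^-27)(1.60×10^6) / [(1×1.60×10^-19)(7.87×10^-3)] = 4.23 m.

r ≈ 4.23 m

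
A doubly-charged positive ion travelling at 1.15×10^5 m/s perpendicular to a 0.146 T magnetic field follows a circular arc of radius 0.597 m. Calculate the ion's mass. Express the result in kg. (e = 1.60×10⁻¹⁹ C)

qvB = mv²/r ⇒ m = qBr/v.
m = (2×1.60×10^-19)(0.146)(0.597) / (1.15×10^5) = 2.43×10^-25 kg.

m ≈ 2.43×10^-25 kg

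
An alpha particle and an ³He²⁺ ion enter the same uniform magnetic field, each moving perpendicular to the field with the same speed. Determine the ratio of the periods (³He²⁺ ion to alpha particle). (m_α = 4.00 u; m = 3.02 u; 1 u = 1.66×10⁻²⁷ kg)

ratio ≈ 0.755

T = 2πm/(qB) is independent of speed, so T₂/T₁ = (m₂/q₂)/(m₁/q₁).
T_{³He²⁺ ion}/T_{alpha particle} = (5.01×10^-27/2e) / (6.64×10^-27/2e) = 0.755.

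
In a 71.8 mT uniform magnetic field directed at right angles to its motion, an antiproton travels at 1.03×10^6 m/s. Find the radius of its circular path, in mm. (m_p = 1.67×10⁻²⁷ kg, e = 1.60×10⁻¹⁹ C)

The magnetic force provides the centripetal force: qvB = mv²/r, so r = mv/(qB).
r = (1.67×10^-27 kg)(1.03×10^6 m/s) / [(1×1.60×10^-19 C)(0.0718 T)] = 0.150 m.

r ≈ 150 mm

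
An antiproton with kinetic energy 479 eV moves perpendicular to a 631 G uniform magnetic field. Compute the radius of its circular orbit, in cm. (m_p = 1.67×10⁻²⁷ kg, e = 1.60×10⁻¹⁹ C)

Convert the energy: K = 479 eV = 7.66×10^-17 J.
v = √(2K/m) = √(2·7.66×10^-17/1.67×10^-27) = 3.03×10^5 m/s.
r = mv/(qB) = (1.67×10^-27)(3.03×10^5) / [(1×1.60×10^-19)(0.0631)] = 0.0501 m.

r ≈ 5.01 cm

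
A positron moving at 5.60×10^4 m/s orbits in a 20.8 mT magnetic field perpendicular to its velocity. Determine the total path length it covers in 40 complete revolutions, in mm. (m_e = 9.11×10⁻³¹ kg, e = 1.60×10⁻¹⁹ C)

L ≈ 3.85 mm

r = mv/(qB) = 1.53×10^-5 m, so one revolution covers 2πr = 9.63×10^-5 m.
In 40 revolutions: L = 40·2πr = 3.85×10^-3 m.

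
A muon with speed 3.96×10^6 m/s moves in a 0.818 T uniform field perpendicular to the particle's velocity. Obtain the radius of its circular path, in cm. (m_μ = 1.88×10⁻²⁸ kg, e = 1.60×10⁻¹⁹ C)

The magnetic force provides the centripetal force: qvB = mv²/r, so r = mv/(qB).
r = (1.88×10^-28 kg)(3.96×10^6 m/s) / [(1×1.60×10^-19 C)(0.818 T)] = 5.69×10^-3 m.

r ≈ 0.569 cm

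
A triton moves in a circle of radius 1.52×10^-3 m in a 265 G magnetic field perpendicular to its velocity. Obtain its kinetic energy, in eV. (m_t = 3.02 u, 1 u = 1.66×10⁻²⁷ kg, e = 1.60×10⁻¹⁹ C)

v = qBr/m = (1×1.60×10^-19)(0.0265)(1.52×10^-3) / (5.01×10^-27) = 1290 m/s.
K = ½mv² = 0.5·(5.01×10^-27)·(1290)² = 4.14×10^-21 J = 0.0259 eV.

K ≈ 0.0259 eV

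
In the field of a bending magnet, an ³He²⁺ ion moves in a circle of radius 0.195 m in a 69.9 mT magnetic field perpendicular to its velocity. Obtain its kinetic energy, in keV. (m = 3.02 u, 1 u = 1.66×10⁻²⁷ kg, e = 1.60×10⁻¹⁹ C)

K ≈ 11.9 keV

v = qBr/m = (2×1.60×10^-19)(0.0699)(0.195) / (5.01×10^-27) = 8.70×10^5 m/s.
K = ½mv² = 0.5·(5.01×10^-27)·(8.70×10^5)² = 1.90×10^-15 J = 11.9 keV.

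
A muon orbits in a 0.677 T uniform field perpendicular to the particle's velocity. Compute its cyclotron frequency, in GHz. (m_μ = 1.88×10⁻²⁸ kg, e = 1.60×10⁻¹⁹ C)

f ≈ 0.0917 GHz

f = qB/(2πm) = (1×1.60×10^-19)(0.677) / [2π(1.88×10^-28)] = 9.17×10^7 Hz.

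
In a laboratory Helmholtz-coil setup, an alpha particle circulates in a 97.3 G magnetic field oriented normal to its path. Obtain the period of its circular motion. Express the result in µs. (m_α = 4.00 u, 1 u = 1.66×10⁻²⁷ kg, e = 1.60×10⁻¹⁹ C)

T ≈ 13.4 µs

The cyclotron period is independent of speed: T = 2πm/(qB).
T = 2π(6.64×10^-27) / [(2×1.60×10^-19)(9.73×10^-3)] = 1.34×10^-5 s.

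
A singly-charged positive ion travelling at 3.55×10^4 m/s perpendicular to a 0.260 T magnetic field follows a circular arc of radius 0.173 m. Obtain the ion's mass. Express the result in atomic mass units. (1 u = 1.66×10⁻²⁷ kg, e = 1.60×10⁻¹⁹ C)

m ≈ 122 u

qvB = mv²/r ⇒ m = qBr/v.
m = (1×1.60×10^-19)(0.260)(0.173) / (3.55×10^4) = 2.03×10^-25 kg = 122 u.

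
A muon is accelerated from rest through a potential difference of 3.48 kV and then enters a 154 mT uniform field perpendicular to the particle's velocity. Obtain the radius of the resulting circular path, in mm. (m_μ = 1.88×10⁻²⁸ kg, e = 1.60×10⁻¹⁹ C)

The kinetic energy gained is K = qV = (1×1.60×10^-19)(3480) = 5.57×10^-16 J.
v = √(2K/m) = 2.43×10^6 m/s.
r = mv/(qB) = (1.88×10^-28)(2.43×10^6) / [(1×1.60×10^-19)(0.154)] = 0.0186 m.

r ≈ 18.6 mm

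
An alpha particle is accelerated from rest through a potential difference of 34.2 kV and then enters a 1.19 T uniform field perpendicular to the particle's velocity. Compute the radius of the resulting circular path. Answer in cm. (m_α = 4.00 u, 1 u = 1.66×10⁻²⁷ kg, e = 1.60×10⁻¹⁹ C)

r ≈ 3.17 cm

The kinetic energy gained is K = qV = (2×1.60×10^-19)(3.42×10^4) = 1.09×10^-14 J.
v = √(2K/m) = 1.82×10^6 m/s.
r = mv/(qB) = (6.64×10^-27)(1.82×10^6) / [(2×1.60×10^-19)(1.19)] = 0.0317 m.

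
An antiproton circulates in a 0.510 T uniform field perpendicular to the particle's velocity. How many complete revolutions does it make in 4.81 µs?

N = 37

T = 2πm/(qB) = 2π(1.67×10^-27) / [(1×1.60×10^-19)(0.510)] = 1.2859×10^-7 s.
N = t/T = 4.81×10^-6 / 1.2859×10^-7 ≈ 37.41, so 37 complete revolutions.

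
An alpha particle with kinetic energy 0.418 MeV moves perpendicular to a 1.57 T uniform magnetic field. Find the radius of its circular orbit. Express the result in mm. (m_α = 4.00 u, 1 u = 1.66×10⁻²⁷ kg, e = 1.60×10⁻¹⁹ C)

Convert the energy: K = 0.418 MeV = 6.69×10^-14 J.
v = √(2K/m) = √(2·6.69×10^-14/6.64×10^-27) = 4.49×10^6 m/s.
r = mv/(qB) = (6.64×10^-27)(4.49×10^6) / [(2×1.60×10^-19)(1.57)] = 0.0593 m.

r ≈ 59.3 mm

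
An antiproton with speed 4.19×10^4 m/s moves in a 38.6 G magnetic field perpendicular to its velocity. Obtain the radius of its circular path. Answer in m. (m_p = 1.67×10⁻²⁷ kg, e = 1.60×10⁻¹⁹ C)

The magnetic force provides the centripetal force: qvB = mv²/r, so r = mv/(qB).
r = (1.67×10^-27 kg)(4.19×10^4 m/s) / [(1×1.60×10^-19 C)(3.86×10^-3 T)] = 0.113 m.

r ≈ 0.113 m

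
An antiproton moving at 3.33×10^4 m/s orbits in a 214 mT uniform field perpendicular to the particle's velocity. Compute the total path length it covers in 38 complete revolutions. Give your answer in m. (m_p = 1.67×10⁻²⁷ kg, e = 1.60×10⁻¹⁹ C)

L ≈ 0.388 m

r = mv/(qB) = 1.62×10^-3 m, so one revolution covers 2πr = 0.0102 m.
In 38 revolutions: L = 38·2πr = 0.388 m.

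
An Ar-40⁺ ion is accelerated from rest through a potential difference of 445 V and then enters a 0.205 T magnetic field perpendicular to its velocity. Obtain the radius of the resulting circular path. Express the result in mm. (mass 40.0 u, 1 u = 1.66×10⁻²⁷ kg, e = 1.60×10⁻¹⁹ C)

r ≈ 93.7 mm

The kinetic energy gained is K = qV = (1×1.60×10^-19)(445) = 7.12×10^-17 J.
v = √(2K/m) = 4.63×10^4 m/s.
r = mv/(qB) = (6.64×10^-26)(4.63×10^4) / [(1×1.60×10^-19)(0.205)] = 0.0937 m.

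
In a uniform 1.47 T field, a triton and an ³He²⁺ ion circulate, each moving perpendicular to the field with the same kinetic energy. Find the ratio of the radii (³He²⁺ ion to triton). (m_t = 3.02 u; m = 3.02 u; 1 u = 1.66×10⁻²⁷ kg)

ratio ≈ 0.500

r = √(2mK)/(qB) ⇒ at equal K, r ∝ √m/q.
r_{³He²⁺ ion}/r_{triton} = 0.500.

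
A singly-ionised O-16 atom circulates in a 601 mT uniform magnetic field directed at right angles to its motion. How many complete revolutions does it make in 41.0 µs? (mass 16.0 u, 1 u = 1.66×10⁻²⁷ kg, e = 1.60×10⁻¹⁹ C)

N = 23

T = 2πm/(qB) = 2π(2.656×10^-26) / [(1×1.60×10^-19)(0.601)] = 1.7355×10^-6 s.
N = t/T = 4.10×10^-5 / 1.7355×10^-6 ≈ 23.62, so 23 complete revolutions.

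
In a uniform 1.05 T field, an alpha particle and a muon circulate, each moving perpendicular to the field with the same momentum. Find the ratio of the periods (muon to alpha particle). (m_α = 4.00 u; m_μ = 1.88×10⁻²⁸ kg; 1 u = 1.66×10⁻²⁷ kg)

ratio ≈ 0.0566

T = 2πm/(qB) is independent of speed, so T₂/T₁ = (m₂/q₂)/(m₁/q₁).
T_{muon}/T_{alpha particle} = (1.88×10^-28/1e) / (6.64×10^-27/2e) = 0.0566.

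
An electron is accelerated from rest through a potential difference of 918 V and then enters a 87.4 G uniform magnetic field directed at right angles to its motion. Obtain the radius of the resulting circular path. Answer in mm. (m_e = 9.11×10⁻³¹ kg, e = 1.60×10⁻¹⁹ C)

r ≈ 11.7 mm

The kinetic energy gained is K = qV = (1×1.60×10^-19)(918) = 1.47×10^-16 J.
v = √(2K/m) = 1.80×10^7 m/s.
r = mv/(qB) = (9.11×10^-31)(1.80×10^7) / [(1×1.60×10^-19)(8.74×10^-3)] = 0.0117 m.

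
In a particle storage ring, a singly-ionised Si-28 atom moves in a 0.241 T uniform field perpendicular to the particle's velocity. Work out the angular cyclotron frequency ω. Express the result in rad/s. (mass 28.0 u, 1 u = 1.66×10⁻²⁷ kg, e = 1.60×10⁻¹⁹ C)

ω ≈ 8.30×10^5 rad/s

ω = qB/m = (1×1.60×10^-19)(0.241) / (4.65×10^-26) = 8.30×10^5 rad/s.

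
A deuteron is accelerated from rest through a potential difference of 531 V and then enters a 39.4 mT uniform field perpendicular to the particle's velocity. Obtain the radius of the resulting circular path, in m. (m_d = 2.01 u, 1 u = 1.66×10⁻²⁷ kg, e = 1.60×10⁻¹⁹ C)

The kinetic energy gained is K = qV = (1×1.60×10^-19)(531) = 8.50×10^-17 J.
v = √(2K/m) = 2.26×10^5 m/s.
r = mv/(qB) = (3.34×10^-27)(2.26×10^5) / [(1×1.60×10^-19)(0.0394)] = 0.119 m.

r ≈ 0.119 m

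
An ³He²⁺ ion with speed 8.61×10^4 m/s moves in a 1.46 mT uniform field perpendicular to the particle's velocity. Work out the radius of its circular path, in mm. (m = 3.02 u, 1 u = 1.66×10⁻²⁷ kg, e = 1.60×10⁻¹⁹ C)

The magnetic force provides the centripetal force: qvB = mv²/r, so r = mv/(qB).
r = (5.01×10^-27 kg)(8.61×10^4 m/s) / [(2×1.60×10^-19 C)(1.46×10^-3 T)] = 0.924 m.

r ≈ 924 mm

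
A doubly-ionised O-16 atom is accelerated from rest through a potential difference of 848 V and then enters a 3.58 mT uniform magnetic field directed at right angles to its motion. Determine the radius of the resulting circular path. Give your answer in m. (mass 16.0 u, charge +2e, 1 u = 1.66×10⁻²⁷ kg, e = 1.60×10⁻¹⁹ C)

r ≈ 3.31 m

The kinetic energy gained is K = qV = (2×1.60×10^-19)(848) = 2.71×10^-16 J.
v = √(2K/m) = 1.43×10^5 m/s.
r = mv/(qB) = (2.66×10^-26)(1.43×10^5) / [(2×1.60×10^-19)(3.58×10^-3)] = 3.31 m.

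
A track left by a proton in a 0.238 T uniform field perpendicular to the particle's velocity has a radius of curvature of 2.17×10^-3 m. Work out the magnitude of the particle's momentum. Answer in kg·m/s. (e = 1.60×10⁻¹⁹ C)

Since qvB = mv²/r, the momentum p = mv = qBr.
p = (1×1.60×10^-19)(0.238)(2.17×10^-3) = 8.26×10^-23 kg·m/s.

p ≈ 8.26×10^-23 kg·m/s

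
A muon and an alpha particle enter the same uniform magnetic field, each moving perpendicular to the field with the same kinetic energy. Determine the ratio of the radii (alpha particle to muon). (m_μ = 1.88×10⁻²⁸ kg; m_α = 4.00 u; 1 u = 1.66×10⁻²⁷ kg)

ratio ≈ 2.97

r = √(2mK)/(qB) ⇒ at equal K, r ∝ √m/q.
r_{alpha particle}/r_{muon} = 2.97.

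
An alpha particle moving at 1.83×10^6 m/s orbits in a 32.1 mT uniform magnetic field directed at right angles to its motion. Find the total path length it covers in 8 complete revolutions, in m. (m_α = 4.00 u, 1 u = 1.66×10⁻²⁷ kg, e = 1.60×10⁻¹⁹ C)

L ≈ 59.5 m

r = mv/(qB) = 1.18 m, so one revolution covers 2πr = 7.43 m.
In 8 revolutions: L = 8·2πr = 59.5 m.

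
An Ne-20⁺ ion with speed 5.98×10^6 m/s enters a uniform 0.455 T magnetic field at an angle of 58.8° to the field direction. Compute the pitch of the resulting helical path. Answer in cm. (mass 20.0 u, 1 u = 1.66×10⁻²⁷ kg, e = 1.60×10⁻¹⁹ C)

pitch ≈ 888 cm

The velocity component along B is v∥ = v cos58.8° = 3.10×10^6 m/s.
The cyclotron period T = 2πm/(qB) = 2.87×10^-6 s is set by m, q, B alone.
Pitch = v∥·T = (3.10×10^6)(2.87×10^-6) = 8.88 m.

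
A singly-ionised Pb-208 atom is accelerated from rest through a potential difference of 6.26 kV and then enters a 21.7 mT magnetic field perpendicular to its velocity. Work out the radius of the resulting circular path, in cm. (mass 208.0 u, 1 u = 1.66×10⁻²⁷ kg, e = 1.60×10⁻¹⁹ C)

r ≈ 757 cm

The kinetic energy gained is K = qV = (1×1.60×10^-19)(6260) = 1.00×10^-15 J.
v = √(2K/m) = 7.62×10^4 m/s.
r = mv/(qB) = (3.45×10^-25)(7.62×10^4) / [(1×1.60×10^-19)(0.0217)] = 7.57 m.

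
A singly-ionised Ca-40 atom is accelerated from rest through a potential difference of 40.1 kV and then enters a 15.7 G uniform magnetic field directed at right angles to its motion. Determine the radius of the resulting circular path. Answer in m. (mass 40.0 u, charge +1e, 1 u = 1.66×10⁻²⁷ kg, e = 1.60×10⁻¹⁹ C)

The kinetic energy gained is K = qV = (1×1.60×10^-19)(4.01×10^4) = 6.42×10^-15 J.
v = √(2K/m) = 4.40×10^5 m/s.
r = mv/(qB) = (6.64×10^-26)(4.40×10^5) / [(1×1.60×10^-19)(1.57×10^-3)] = 116 m.

r ≈ 116 m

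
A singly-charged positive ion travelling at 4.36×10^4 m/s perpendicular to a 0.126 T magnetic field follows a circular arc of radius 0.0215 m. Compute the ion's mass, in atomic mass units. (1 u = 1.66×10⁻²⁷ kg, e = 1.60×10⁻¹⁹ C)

qvB = mv²/r ⇒ m = qBr/v.
m = (1×1.60×10^-19)(0.126)(0.0215) / (4.36×10^4) = 9.94×10^-27 kg = 5.99 u.

m ≈ 5.99 u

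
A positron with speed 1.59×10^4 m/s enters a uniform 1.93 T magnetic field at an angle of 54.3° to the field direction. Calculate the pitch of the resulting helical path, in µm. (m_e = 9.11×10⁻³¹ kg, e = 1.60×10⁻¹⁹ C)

The velocity component along B is v∥ = v cos54.3° = 9280 m/s.
The cyclotron period T = 2πm/(qB) = 1.85×10^-11 s is set by m, q, B alone.
Pitch = v∥·T = (9280)(1.85×10^-11) = 1.72×10^-7 m.

pitch ≈ 0.172 µm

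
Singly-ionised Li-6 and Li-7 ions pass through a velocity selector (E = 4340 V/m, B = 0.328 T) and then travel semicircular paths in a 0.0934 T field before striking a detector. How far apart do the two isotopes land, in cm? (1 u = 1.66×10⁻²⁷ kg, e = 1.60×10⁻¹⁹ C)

Δd ≈ 0.294 cm

Both emerge at v = E/B₁ = 1.32×10^4 m/s.
r = mv/(qB₂), so r₁ = 8.819×10^-3 m and r₂ = 0.01029 m, giving Δr = 1.47×10^-3 m.
After a semicircle each ion lands a diameter 2r from the entry slit, so the separation is 2Δr = 2.94×10^-3 m.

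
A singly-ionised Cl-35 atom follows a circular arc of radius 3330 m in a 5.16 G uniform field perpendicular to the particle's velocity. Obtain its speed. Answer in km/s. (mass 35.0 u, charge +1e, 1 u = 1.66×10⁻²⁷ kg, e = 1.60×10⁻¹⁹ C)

v ≈ 4730 km/s

From qvB = mv²/r, v = qBr/m.
v = (1×1.60×10^-19)(5.16×10^-4)(3330) / (5.81×10^-26) = 4.73×10^6 m/s.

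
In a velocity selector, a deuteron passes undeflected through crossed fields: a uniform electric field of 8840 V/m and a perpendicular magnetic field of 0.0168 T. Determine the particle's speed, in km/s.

For zero net force, qE = qvB, so v = E/B.
v = (8840) / (0.0168) = 5.26×10^5 m/s.

v ≈ 526 km/s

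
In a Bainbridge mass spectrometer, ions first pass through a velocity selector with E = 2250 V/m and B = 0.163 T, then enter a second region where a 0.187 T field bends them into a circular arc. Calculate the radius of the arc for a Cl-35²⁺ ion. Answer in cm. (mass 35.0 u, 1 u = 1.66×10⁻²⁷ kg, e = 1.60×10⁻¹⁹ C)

r ≈ 1.34 cm

The selector passes v = E/B = 2250/0.163 = 1.38×10^4 m/s.
In the deflection region, r = mv/(qB₂) = (5.81×10^-26)(1.38×10^4) / [(2×1.60×10^-19)(0.187)] = 0.0134 m.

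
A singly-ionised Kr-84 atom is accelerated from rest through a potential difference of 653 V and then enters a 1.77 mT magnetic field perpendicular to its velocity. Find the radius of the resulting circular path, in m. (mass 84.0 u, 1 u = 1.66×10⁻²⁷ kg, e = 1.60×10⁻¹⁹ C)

The kinetic energy gained is K = qV = (1×1.60×10^-19)(653) = 1.04×10^-16 J.
v = √(2K/m) = 3.87×10^4 m/s.
r = mv/(qB) = (1.39×10^-25)(3.87×10^4) / [(1×1.60×10^-19)(1.77×10^-3)] = 19.1 m.

r ≈ 19.1 m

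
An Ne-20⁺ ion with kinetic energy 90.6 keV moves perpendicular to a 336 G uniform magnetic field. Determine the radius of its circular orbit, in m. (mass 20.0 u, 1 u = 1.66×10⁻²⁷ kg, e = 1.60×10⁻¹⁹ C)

Convert the energy: K = 90.6 keV = 1.45×10^-14 J.
v = √(2K/m) = √(2·1.45×10^-14/3.32×10^-26) = 9.34×10^5 m/s.
r = mv/(qB) = (3.32×10^-26)(9.34×10^5) / [(1×1.60×10^-19)(0.0336)] = 5.77 m.

r ≈ 5.77 m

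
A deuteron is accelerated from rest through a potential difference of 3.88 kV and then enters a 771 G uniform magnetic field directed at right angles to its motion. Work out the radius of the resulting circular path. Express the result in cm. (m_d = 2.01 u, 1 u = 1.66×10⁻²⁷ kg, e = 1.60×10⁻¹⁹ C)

The kinetic energy gained is K = qV = (1×1.60×10^-19)(3880) = 6.21×10^-16 J.
v = √(2K/m) = 6.10×10^5 m/s.
r = mv/(qB) = (3.34×10^-27)(6.10×10^5) / [(1×1.60×10^-19)(0.0771)] = 0.165 m.

r ≈ 16.5 cm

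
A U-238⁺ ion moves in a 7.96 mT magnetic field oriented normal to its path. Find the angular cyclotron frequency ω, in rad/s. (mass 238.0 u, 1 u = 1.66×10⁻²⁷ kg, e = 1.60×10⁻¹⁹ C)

ω = qB/m = (1×1.60×10^-19)(7.96×10^-3) / (3.95×10^-25) = 3220 rad/s.

ω ≈ 3220 rad/s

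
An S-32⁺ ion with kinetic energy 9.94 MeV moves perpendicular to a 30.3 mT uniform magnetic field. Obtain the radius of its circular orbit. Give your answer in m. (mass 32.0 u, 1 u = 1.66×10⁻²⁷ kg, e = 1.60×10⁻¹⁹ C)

Convert the energy: K = 9.94 MeV = 1.59×10^-12 J.
v = √(2K/m) = √(2·1.59×10^-12/5.31×10^-26) = 7.74×10^6 m/s.
r = mv/(qB) = (5.31×10^-26)(7.74×10^6) / [(1×1.60×10^-19)(0.0303)] = 84.8 m.

r ≈ 84.8 m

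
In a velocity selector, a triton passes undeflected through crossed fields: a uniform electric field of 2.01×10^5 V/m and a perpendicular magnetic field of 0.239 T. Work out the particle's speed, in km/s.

For zero net force, qE = qvB, so v = E/B.
v = (2.01×10^5) / (0.239) = 8.41×10^5 m/s.

v ≈ 841 km/s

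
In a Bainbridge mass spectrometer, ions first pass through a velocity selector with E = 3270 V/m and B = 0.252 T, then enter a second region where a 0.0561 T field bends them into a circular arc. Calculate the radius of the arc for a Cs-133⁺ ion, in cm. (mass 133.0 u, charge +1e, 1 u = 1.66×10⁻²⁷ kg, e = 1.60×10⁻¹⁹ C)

r ≈ 31.9 cm

The selector passes v = E/B = 3270/0.252 = 1.30×10^4 m/s.
In the deflection region, r = mv/(qB₂) = (2.21×10^-25)(1.30×10^4) / [(1×1.60×10^-19)(0.0561)] = 0.319 m.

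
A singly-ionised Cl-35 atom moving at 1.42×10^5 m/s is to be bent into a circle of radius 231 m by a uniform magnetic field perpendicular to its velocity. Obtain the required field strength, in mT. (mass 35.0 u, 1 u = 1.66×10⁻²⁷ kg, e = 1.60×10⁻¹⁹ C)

qvB = mv²/r gives B = mv/(qr).
B = (5.81×10^-26)(1.42×10^5) / [(1×1.60×10^-19)(231)] = 2.23×10^-4 T.

B ≈ 0.223 mT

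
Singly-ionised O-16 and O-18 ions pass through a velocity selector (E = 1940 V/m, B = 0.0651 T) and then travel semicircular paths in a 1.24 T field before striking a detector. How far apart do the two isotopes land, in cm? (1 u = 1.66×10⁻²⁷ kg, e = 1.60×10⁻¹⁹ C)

Δd ≈ 0.0997 cm

Both emerge at v = E/B₁ = 2.98×10^4 m/s.
r = mv/(qB₂), so r₁ = 3.989×10^-3 m and r₂ = 4.488×10^-3 m, giving Δr = 4.99×10^-4 m.
After a semicircle each ion lands a diameter 2r from the entry slit, so the separation is 2Δr = 9.97×10^-4 m.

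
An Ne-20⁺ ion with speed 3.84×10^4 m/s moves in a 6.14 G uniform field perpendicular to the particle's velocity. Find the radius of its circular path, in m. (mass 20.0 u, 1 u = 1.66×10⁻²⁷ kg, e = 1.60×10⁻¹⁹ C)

r ≈ 13.0 m

The magnetic force provides the centripetal force: qvB = mv²/r, so r = mv/(qB).
r = (3.32×10^-26 kg)(3.84×10^4 m/s) / [(1×1.60×10^-19 C)(6.14×10^-4 T)] = 13.0 m.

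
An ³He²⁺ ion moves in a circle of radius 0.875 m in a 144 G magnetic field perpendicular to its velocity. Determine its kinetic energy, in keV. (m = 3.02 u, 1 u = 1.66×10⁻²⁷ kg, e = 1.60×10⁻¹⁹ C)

K ≈ 10.1 keV

v = qBr/m = (2×1.60×10^-19)(0.0144)(0.875) / (5.01×10^-27) = 8.04×10^5 m/s.
K = ½mv² = 0.5·(5.01×10^-27)·(8.04×10^5)² = 1.62×10^-15 J = 10.1 keV.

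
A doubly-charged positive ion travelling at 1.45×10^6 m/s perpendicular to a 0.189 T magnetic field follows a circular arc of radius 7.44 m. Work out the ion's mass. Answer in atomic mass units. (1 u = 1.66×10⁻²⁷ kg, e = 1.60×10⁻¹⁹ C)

qvB = mv²/r ⇒ m = qBr/v.
m = (2×1.60×10^-19)(0.189)(7.44) / (1.45×10^6) = 3.10×10^-25 kg = 187 u.

m ≈ 187 u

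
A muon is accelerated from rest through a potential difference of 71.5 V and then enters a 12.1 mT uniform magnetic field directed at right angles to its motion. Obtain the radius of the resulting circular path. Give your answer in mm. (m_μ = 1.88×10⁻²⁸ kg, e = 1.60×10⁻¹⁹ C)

The kinetic energy gained is K = qV = (1×1.60×10^-19)(71.5) = 1.14×10^-17 J.
v = √(2K/m) = 3.49×10^5 m/s.
r = mv/(qB) = (1.88×10^-28)(3.49×10^5) / [(1×1.60×10^-19)(0.0121)] = 0.0339 m.

r ≈ 33.9 mm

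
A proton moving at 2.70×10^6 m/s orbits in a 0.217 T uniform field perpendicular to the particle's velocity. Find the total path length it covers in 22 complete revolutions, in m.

L ≈ 18.0 m

r = mv/(qB) = 0.130 m, so one revolution covers 2πr = 0.816 m.
In 22 revolutions: L = 22·2πr = 18.0 m.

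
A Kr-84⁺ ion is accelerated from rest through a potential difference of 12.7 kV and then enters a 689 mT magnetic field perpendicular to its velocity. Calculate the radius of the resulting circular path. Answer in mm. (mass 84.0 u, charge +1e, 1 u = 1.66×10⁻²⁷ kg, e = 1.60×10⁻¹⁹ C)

r ≈ 216 mm

The kinetic energy gained is K = qV = (1×1.60×10^-19)(1.27×10^4) = 2.03×10^-15 J.
v = √(2K/m) = 1.71×10^5 m/s.
r = mv/(qB) = (1.39×10^-25)(1.71×10^5) / [(1×1.60×10^-19)(0.689)] = 0.216 m.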